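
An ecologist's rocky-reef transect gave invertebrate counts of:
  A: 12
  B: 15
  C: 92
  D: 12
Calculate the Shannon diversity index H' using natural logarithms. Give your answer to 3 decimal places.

0.934

Total N = 12+15+92+12 = 131, so the proportions are 0.0916, 0.1145, 0.70229, 0.0916 (working shown to 5 dp, full precision carried).
Each pᵢ ln pᵢ term: 0.0916×(-2.39029)=-0.21896, 0.1145×(-2.16715)=-0.24815, 0.70229×(-0.35341)=-0.24820, 0.0916×(-2.39029)=-0.21896.
Sum = -0.93426, so H' = 0.934.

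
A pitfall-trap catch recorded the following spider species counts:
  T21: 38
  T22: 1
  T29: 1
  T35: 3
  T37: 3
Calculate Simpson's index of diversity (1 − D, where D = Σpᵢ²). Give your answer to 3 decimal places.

Total N = 38+1+1+3+3 = 46, so the proportions are 0.82609, 0.02174, 0.02174, 0.06522, 0.06522 (working shown to 5 dp, full precision carried).
D = 0.82609² + 0.02174² + 0.02174² + 0.06522² + 0.06522² = 0.68242 + 0.00047 + 0.00047 + 0.00425 + 0.00425 = 0.69187.
So 1 − D = 0.30813, i.e. 0.308 to 3 decimal places.

0.308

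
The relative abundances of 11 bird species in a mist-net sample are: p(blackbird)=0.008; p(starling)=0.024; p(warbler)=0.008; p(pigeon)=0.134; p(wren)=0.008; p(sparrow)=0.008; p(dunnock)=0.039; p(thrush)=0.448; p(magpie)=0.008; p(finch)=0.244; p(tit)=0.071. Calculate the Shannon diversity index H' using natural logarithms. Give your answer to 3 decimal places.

Each pᵢ ln pᵢ term (working shown to 5 dp, full precision carried): 0.008×(-4.82831)=-0.03863, 0.024×(-3.72970)=-0.08951, 0.008×(-4.82831)=-0.03863, 0.134×(-2.00992)=-0.26933, 0.008×(-4.82831)=-0.03863, 0.008×(-4.82831)=-0.03863, 0.039×(-3.24419)=-0.12652, 0.448×(-0.80296)=-0.35973, 0.008×(-4.82831)=-0.03863, 0.244×(-1.41059)=-0.34418, 0.071×(-2.64508)=-0.18780.
Sum = -1.57021, so H' = 1.570.

1.570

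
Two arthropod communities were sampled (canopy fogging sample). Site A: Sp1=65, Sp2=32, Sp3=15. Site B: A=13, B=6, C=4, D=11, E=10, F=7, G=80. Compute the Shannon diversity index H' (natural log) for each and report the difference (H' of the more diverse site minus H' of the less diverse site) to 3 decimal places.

0.396

Site A: N=112, proportions 0.58036, 0.28571, 0.13393, giving H' = 0.94297 (working shown to 5 dp, full precision carried).
Site B: N=131, proportions 0.09924, 0.0458, 0.03053, 0.08397, 0.07634, 0.05344, 0.61069, giving H' = 1.33912.
Difference = |0.94297 − 1.33912| = 0.39615, i.e. 0.396 to 3 decimal places.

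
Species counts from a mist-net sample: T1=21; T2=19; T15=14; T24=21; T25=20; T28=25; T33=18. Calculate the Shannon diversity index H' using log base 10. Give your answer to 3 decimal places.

0.840

Total N = 21+19+14+21+20+25+18 = 138, so the proportions are 0.15217, 0.13768, 0.10145, 0.15217, 0.14493, 0.18116, 0.13043 (working shown to 5 dp, full precision carried).
Each pᵢ log₁₀ pᵢ term: 0.15217×(-0.81766)=-0.12443, 0.13768×(-0.86113)=-0.11856, 0.10145×(-0.99375)=-0.10082, 0.15217×(-0.81766)=-0.12443, 0.14493×(-0.83885)=-0.12157, 0.18116×(-0.74194)=-0.13441, 0.13043×(-0.88461)=-0.11538.
Sum = -0.83959, so H' = 0.840.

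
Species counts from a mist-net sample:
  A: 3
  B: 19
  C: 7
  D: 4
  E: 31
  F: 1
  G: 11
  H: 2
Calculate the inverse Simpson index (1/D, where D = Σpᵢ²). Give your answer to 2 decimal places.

Total N = 3+19+7+4+31+1+11+2 = 78, so the proportions are 0.038462, 0.24359, 0.089744, 0.051282, 0.397436, 0.012821, 0.141026, 0.025641 (working shown to 6 dp, full precision carried).
D = 0.038462² + 0.24359² + 0.089744² + 0.051282² + 0.397436² + 0.012821² + 0.141026² + 0.025641² = 0.001479 + 0.059336 + 0.008054 + 0.002630 + 0.157955 + 0.000164 + 0.019888 + 0.000657 = 0.250164.
So 1/D = 3.9974, i.e. 4.00 to 2 decimal places.

4.00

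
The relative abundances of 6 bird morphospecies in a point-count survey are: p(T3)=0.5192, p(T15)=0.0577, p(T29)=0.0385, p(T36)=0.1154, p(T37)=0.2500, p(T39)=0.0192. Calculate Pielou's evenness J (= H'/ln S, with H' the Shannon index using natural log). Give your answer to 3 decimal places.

0.727

H' = −Σ pᵢ ln pᵢ = −((-0.34032) + (-0.16459) + (-0.12540) + (-0.24919) + (-0.34657) + (-0.07589)) = 1.30196 (working shown to 5 dp, full precision carried).
With S = 6 species, ln S = 1.79176, so J = 1.30196/1.79176 = 0.72664, i.e. 0.727 to 3 decimal places.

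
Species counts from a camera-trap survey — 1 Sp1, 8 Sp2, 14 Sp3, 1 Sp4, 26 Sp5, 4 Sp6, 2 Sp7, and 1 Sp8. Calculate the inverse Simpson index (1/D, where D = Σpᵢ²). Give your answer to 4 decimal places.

Total N = 1+8+14+1+26+4+2+1 = 57, so the proportions are 0.01754386, 0.14035088, 0.24561404, 0.01754386, 0.45614035, 0.07017544, 0.03508772, 0.01754386 (working shown to 8 dp, full precision carried).
D = 0.01754386² + 0.14035088² + 0.24561404² + 0.01754386² + 0.45614035² + 0.07017544² + 0.03508772² + 0.01754386² = 0.00030779 + 0.01969837 + 0.06032625 + 0.00030779 + 0.20806402 + 0.00492459 + 0.00123115 + 0.00030779 = 0.29516774.
So 1/D = 3.387904, i.e. 3.3879 to 4 decimal places.

3.3879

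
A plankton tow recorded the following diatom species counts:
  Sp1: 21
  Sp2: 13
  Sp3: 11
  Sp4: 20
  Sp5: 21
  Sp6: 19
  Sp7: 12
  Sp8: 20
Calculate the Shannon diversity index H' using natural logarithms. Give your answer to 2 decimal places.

2.05

Total N = 21+13+11+20+21+19+12+20 = 137, so the proportions are 0.1533, 0.0949, 0.0803, 0.146, 0.1533, 0.1387, 0.0876, 0.146 (working shown to 4 dp, full precision carried).
Each pᵢ ln pᵢ term: 0.1533×(-1.8755)=-0.2875, 0.0949×(-2.3550)=-0.2235, 0.0803×(-2.5221)=-0.2025, 0.146×(-1.9242)=-0.2809, 0.1533×(-1.8755)=-0.2875, 0.1387×(-1.9755)=-0.2740, 0.0876×(-2.4351)=-0.2133, 0.146×(-1.9242)=-0.2809.
Sum = -2.0500, so H' = 2.05.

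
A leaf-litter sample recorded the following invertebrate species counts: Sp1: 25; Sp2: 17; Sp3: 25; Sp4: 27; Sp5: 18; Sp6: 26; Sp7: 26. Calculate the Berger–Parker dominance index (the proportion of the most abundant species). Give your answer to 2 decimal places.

0.16

Total N = 25+17+25+27+18+26+26 = 164, so the proportions are 0.1524, 0.1037, 0.1524, 0.1646, 0.1098, 0.1585, 0.1585 (working shown to 4 dp, full precision carried).
The largest proportion is 0.1646, i.e. d = 0.16 to 2 decimal places.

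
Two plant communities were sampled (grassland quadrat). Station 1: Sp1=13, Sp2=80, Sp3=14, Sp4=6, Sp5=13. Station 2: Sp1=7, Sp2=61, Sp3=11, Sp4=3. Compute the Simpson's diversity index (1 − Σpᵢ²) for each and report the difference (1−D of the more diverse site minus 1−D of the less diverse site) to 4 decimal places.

Station 1: N=126, proportions 0.1031746, 0.6349206, 0.1111111, 0.047619, 0.1031746, giving 1−D = 0.5609725 (working shown to 7 dp, full precision carried).
Station 2: N=82, proportions 0.0853659, 0.7439024, 0.1341463, 0.0365854, giving 1−D = 0.4199881.
Difference = |0.5609725 − 0.4199881| = 0.1409844, i.e. 0.1410 to 4 decimal places.

0.1410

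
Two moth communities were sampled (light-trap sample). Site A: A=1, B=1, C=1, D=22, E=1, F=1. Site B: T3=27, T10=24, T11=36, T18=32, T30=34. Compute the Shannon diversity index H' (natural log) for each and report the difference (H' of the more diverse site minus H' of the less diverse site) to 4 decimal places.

Site A: N=27, proportions 0.037037, 0.037037, 0.037037, 0.814815, 0.037037, 0.037037, giving H' = 0.777210 (working shown to 6 dp, full precision carried).
Site B: N=153, proportions 0.176471, 0.156863, 0.235294, 0.20915, 0.222222, giving H' = 1.598625.
Difference = |0.777210 − 1.598625| = 0.821415, i.e. 0.8214 to 4 decimal places.

0.8214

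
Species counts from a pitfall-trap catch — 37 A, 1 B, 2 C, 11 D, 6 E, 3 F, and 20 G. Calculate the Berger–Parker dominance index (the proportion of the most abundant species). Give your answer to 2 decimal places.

0.46

Total N = 37+1+2+11+6+3+20 = 80, so the proportions are 0.4625, 0.0125, 0.025, 0.1375, 0.075, 0.0375, 0.25 (working shown to 4 dp, full precision carried).
The largest proportion is 0.4625, i.e. d = 0.46 to 2 decimal places.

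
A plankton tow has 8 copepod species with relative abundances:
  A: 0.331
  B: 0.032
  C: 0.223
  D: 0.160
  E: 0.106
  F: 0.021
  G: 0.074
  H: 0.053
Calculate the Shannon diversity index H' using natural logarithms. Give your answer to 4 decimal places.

Each pᵢ ln pᵢ term (working shown to 6 dp, full precision carried): 0.331×(-1.105637)=-0.365966, 0.032×(-3.442019)=-0.110145, 0.223×(-1.500584)=-0.334630, 0.16×(-1.832581)=-0.293213, 0.106×(-2.244316)=-0.237898, 0.021×(-3.863233)=-0.081128, 0.074×(-2.603690)=-0.192673, 0.053×(-2.937463)=-0.155686.
Sum = -1.771338, so H' = 1.7713.

1.7713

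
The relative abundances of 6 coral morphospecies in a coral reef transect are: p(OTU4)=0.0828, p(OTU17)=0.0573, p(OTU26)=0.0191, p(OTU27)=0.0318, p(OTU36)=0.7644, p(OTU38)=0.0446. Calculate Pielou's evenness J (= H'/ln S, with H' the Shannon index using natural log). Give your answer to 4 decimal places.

0.5020

H' = −Σ pᵢ ln pᵢ = −((-0.206282) + (-0.163847) + (-0.075599) + (-0.109656) + (-0.205367) + (-0.138707)) = 0.899457 (working shown to 6 dp, full precision carried).
With S = 6 species, ln S = 1.791759, so J = 0.899457/1.791759 = 0.501997, i.e. 0.5020 to 4 decimal places.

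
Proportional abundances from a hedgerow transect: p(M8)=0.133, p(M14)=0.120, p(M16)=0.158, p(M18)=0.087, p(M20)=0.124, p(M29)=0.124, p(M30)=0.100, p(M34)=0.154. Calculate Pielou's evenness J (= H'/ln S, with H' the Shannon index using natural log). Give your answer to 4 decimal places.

H' = −Σ pᵢ ln pᵢ = −((-0.268315) + (-0.254432) + (-0.291535) + (-0.212441) + (-0.258847) + (-0.258847) + (-0.230259) + (-0.288104)) = 2.062778 (working shown to 6 dp, full precision carried).
With S = 8 species, ln S = 2.079442, so J = 2.062778/2.079442 = 0.991987, i.e. 0.9920 to 4 decimal places.

0.9920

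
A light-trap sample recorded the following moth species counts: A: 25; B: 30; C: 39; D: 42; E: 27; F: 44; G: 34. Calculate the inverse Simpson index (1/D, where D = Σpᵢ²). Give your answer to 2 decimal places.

6.73

Total N = 25+30+39+42+27+44+34 = 241, so the proportions are 0.103734, 0.124481, 0.161826, 0.174274, 0.112033, 0.182573, 0.141079 (working shown to 6 dp, full precision carried).
D = 0.103734² + 0.124481² + 0.161826² + 0.174274² + 0.112033² + 0.182573² + 0.141079² = 0.010761 + 0.015496 + 0.026188 + 0.030371 + 0.012551 + 0.033333 + 0.019903 = 0.148603.
So 1/D = 6.7293, i.e. 6.73 to 2 decimal places.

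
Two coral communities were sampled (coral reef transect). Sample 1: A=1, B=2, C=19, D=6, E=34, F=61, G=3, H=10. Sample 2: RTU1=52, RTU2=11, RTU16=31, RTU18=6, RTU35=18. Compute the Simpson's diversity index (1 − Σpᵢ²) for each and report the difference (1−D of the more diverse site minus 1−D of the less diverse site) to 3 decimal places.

Sample 1: N=136, proportions 0.00735, 0.01471, 0.13971, 0.04412, 0.25, 0.44853, 0.02206, 0.07353, giving 1−D = 0.70869 (working shown to 5 dp, full precision carried).
Sample 2: N=118, proportions 0.44068, 0.09322, 0.26271, 0.05085, 0.15254, giving 1−D = 0.70224.
Difference = |0.70869 − 0.70224| = 0.00645, i.e. 0.006 to 3 decimal places.

0.006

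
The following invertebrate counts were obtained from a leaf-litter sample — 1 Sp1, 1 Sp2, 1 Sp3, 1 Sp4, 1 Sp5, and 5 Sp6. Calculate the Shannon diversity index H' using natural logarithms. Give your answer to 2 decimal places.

Total N = 1+1+1+1+1+5 = 10, so the proportions are 0.1, 0.1, 0.1, 0.1, 0.1, 0.5 (working shown to 4 dp, full precision carried).
Each pᵢ ln pᵢ term: 0.1×(-2.3026)=-0.2303, 0.1×(-2.3026)=-0.2303, 0.1×(-2.3026)=-0.2303, 0.1×(-2.3026)=-0.2303, 0.1×(-2.3026)=-0.2303, 0.5×(-0.6931)=-0.3466.
Sum = -1.4979, so H' = 1.50.

1.50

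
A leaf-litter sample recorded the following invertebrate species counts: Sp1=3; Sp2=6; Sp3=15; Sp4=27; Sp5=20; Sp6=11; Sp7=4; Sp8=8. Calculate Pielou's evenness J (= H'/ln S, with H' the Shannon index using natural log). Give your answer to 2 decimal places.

Total N = 3+6+15+27+20+11+4+8 = 94, so the proportions are 0.031915, 0.06383, 0.159574, 0.287234, 0.212766, 0.117021, 0.042553, 0.085106 (working shown to 6 dp, full precision carried).
H' = −Σ pᵢ ln pᵢ = −((-0.109937) + (-0.175630) + (-0.292858) + (-0.358312) + (-0.329269) + (-0.251057) + (-0.134340) + (-0.209690)) = 1.861093.
With S = 8 species, ln S = 2.079442, so J = 1.861093/2.079442 = 0.894997, i.e. 0.89 to 2 decimal places.

0.89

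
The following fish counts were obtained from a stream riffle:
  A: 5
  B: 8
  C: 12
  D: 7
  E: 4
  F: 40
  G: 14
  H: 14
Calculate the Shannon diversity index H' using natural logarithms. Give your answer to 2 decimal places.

1.81

Total N = 5+8+12+7+4+40+14+14 = 104, so the proportions are 0.0481, 0.0769, 0.1154, 0.0673, 0.0385, 0.3846, 0.1346, 0.1346 (working shown to 4 dp, full precision carried).
Each pᵢ ln pᵢ term: 0.0481×(-3.0350)=-0.1459, 0.0769×(-2.5649)=-0.1973, 0.1154×(-2.1595)=-0.2492, 0.0673×(-2.6985)=-0.1816, 0.0385×(-3.2581)=-0.1253, 0.3846×(-0.9555)=-0.3675, 0.1346×(-2.0053)=-0.2699, 0.1346×(-2.0053)=-0.2699.
Sum = -1.8067, so H' = 1.81.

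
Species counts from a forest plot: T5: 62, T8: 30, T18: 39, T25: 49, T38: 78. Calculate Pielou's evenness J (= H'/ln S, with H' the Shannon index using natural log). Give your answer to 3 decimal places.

Total N = 62+30+39+49+78 = 258, so the proportions are 0.24031, 0.11628, 0.15116, 0.18992, 0.30233 (working shown to 5 dp, full precision carried).
H' = −Σ pᵢ ln pᵢ = −((-0.34264) + (-0.25020) + (-0.28561) + (-0.31549) + (-0.36166)) = 1.55560.
With S = 5 species, ln S = 1.60944, so J = 1.55560/1.60944 = 0.96655, i.e. 0.967 to 3 decimal places.

0.967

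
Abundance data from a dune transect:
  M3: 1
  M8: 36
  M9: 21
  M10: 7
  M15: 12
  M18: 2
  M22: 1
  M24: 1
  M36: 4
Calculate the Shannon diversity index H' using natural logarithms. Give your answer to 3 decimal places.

1.580

Total N = 1+36+21+7+12+2+1+1+4 = 85, so the proportions are 0.01176, 0.42353, 0.24706, 0.08235, 0.14118, 0.02353, 0.01176, 0.01176, 0.04706 (working shown to 5 dp, full precision carried).
Each pᵢ ln pᵢ term: 0.01176×(-4.44265)=-0.05227, 0.42353×(-0.85913)=-0.36387, 0.24706×(-1.39813)=-0.34542, 0.08235×(-2.49674)=-0.20561, 0.14118×(-1.95774)=-0.27639, 0.02353×(-3.74950)=-0.08822, 0.01176×(-4.44265)=-0.05227, 0.01176×(-4.44265)=-0.05227, 0.04706×(-3.05636)=-0.14383.
Sum = -1.58014, so H' = 1.580.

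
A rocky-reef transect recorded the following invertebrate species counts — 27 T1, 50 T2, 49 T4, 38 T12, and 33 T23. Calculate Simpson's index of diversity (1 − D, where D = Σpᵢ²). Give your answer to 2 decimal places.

Total N = 27+50+49+38+33 = 197, so the proportions are 0.1371, 0.2538, 0.2487, 0.1929, 0.1675 (working shown to 4 dp, full precision carried).
D = 0.1371² + 0.2538² + 0.2487² + 0.1929² + 0.1675² = 0.0188 + 0.0644 + 0.0619 + 0.0372 + 0.0281 = 0.2103.
So 1 − D = 0.7897, i.e. 0.79 to 2 decimal places.

0.79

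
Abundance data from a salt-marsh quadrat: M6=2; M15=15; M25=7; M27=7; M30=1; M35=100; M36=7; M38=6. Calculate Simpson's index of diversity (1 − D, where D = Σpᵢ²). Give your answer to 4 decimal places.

0.5047

Total N = 2+15+7+7+1+100+7+6 = 145, so the proportions are 0.013793, 0.103448, 0.048276, 0.048276, 0.006897, 0.689655, 0.048276, 0.041379 (working shown to 6 dp, full precision carried).
D = 0.013793² + 0.103448² + 0.048276² + 0.048276² + 0.006897² + 0.689655² + 0.048276² + 0.041379² = 0.000190 + 0.010702 + 0.002331 + 0.002331 + 0.000048 + 0.475624 + 0.002331 + 0.001712 = 0.495268.
So 1 − D = 0.504732, i.e. 0.5047 to 4 decimal places.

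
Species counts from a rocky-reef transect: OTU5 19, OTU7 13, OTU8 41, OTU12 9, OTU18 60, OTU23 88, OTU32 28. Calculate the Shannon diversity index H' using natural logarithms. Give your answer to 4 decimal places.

1.6991

Total N = 19+13+41+9+60+88+28 = 258, so the proportions are 0.073643, 0.050388, 0.158915, 0.034884, 0.232558, 0.341085, 0.108527 (working shown to 6 dp, full precision carried).
Each pᵢ ln pᵢ term: 0.073643×(-2.608521)=-0.192100, 0.050388×(-2.988010)=-0.150559, 0.158915×(-1.839388)=-0.292306, 0.034884×(-3.355735)=-0.117061, 0.232558×(-1.458615)=-0.339213, 0.341085×(-1.075623)=-0.366879, 0.108527×(-2.220755)=-0.241012.
Sum = -1.699129, so H' = 1.6991.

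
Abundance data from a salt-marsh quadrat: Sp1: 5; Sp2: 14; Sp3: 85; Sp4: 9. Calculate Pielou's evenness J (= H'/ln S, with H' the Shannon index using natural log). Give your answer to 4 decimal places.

Total N = 5+14+85+9 = 113, so the proportions are 0.044248, 0.123894, 0.752212, 0.079646 (working shown to 6 dp, full precision carried).
H' = −Σ pᵢ ln pᵢ = −((-0.137962) + (-0.258731) + (-0.214182) + (-0.201517)) = 0.812393.
With S = 4 species, ln S = 1.386294, so J = 0.812393/1.386294 = 0.586018, i.e. 0.5860 to 4 decimal places.

0.5860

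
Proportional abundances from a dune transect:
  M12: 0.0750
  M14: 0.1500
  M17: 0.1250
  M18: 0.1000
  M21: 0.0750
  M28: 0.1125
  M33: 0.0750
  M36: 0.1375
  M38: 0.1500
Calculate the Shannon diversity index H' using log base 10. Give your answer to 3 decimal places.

Each pᵢ log₁₀ pᵢ term (working shown to 5 dp, full precision carried): 0.075×(-1.12494)=-0.08437, 0.15×(-0.82391)=-0.12359, 0.125×(-0.90309)=-0.11289, 0.1×(-1.00000)=-0.10000, 0.075×(-1.12494)=-0.08437, 0.1125×(-0.94885)=-0.10675, 0.075×(-1.12494)=-0.08437, 0.1375×(-0.86170)=-0.11848, 0.15×(-0.82391)=-0.12359.
Sum = -0.93840, so H' = 0.938.

0.938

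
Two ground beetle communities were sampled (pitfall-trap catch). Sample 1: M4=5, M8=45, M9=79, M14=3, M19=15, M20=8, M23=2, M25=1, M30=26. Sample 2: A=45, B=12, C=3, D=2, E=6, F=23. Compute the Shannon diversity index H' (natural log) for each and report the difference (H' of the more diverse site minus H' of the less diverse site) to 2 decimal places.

0.23

Sample 1: N=184, proportions 0.0272, 0.2446, 0.4293, 0.0163, 0.0815, 0.0435, 0.0109, 0.0054, 0.1413, giving H' = 1.5672 (working shown to 4 dp, full precision carried).
Sample 2: N=91, proportions 0.4945, 0.1319, 0.033, 0.022, 0.0659, 0.2527, giving H' = 1.3387.
Difference = |1.5672 − 1.3387| = 0.2285, i.e. 0.23 to 2 decimal places.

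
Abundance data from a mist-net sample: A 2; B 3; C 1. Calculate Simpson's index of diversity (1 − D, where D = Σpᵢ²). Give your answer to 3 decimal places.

Total N = 2+3+1 = 6, so the proportions are 0.33333, 0.5, 0.16667 (working shown to 5 dp, full precision carried).
D = 0.33333² + 0.5² + 0.16667² = 0.11111 + 0.25000 + 0.02778 = 0.38889.
So 1 − D = 0.61111, i.e. 0.611 to 3 decimal places.

0.611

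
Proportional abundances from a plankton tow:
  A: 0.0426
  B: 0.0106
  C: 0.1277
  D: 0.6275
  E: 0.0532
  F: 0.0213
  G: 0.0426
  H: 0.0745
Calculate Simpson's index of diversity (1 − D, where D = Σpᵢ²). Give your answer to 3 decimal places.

0.577

D = 0.0426² + 0.0106² + 0.1277² + 0.6275² + 0.0532² + 0.0213² + 0.0426² + 0.0745² = 0.00181 + 0.00011 + 0.01631 + 0.39376 + 0.00283 + 0.00045 + 0.00181 + 0.00555 = 0.42264 (working shown to 5 dp, full precision carried).
So 1 − D = 0.57736, i.e. 0.577 to 3 decimal places.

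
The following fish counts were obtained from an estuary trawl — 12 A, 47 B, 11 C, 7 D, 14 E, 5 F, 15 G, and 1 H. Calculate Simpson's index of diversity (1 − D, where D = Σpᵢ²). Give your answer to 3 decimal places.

0.763

Total N = 12+47+11+7+14+5+15+1 = 112, so the proportions are 0.10714, 0.41964, 0.09821, 0.0625, 0.125, 0.04464, 0.13393, 0.00893 (working shown to 5 dp, full precision carried).
D = 0.10714² + 0.41964² + 0.09821² + 0.0625² + 0.125² + 0.04464² + 0.13393² + 0.00893² = 0.01148 + 0.17610 + 0.00965 + 0.00391 + 0.01562 + 0.00199 + 0.01794 + 0.00008 = 0.23677.
So 1 − D = 0.76323, i.e. 0.763 to 3 decimal places.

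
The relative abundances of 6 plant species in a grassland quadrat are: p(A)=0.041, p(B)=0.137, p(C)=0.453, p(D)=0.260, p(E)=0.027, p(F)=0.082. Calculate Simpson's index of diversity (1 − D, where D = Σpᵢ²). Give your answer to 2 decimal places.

0.70

D = 0.041² + 0.137² + 0.453² + 0.26² + 0.027² + 0.082² = 0.0017 + 0.0188 + 0.2052 + 0.0676 + 0.0007 + 0.0067 = 0.3007 (working shown to 4 dp, full precision carried).
So 1 − D = 0.6993, i.e. 0.70 to 2 decimal places.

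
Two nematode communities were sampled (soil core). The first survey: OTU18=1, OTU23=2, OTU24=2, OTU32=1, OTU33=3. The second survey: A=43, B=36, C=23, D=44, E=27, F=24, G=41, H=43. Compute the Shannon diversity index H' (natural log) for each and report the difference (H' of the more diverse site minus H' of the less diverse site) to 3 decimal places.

The first survey: N=9, proportions 0.1111111, 0.2222222, 0.2222222, 0.1111111, 0.3333333, giving H' = 1.5229551 (working shown to 7 dp, full precision carried).
The second survey: N=281, proportions 0.1530249, 0.1281139, 0.0818505, 0.1565836, 0.0960854, 0.0854093, 0.1459075, 0.1530249, giving H' = 2.0490026.
Difference = |1.5229551 − 2.0490026| = 0.5260475, i.e. 0.526 to 3 decimal places.

0.526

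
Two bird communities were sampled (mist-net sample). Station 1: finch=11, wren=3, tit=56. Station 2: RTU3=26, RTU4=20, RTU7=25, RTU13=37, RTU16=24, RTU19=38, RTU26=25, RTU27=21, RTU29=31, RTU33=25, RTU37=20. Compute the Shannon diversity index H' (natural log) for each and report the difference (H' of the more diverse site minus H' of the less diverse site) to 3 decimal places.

Station 1: N=70, proportions 0.157143, 0.042857, 0.8, giving H' = 0.604318 (working shown to 6 dp, full precision carried).
Station 2: N=292, proportions 0.089041, 0.068493, 0.085616, 0.126712, 0.082192, 0.130137, 0.085616, 0.071918, 0.106164, 0.085616, 0.068493, giving H' = 2.373844.
Difference = |0.604318 − 2.373844| = 1.769526, i.e. 1.770 to 3 decimal places.

1.770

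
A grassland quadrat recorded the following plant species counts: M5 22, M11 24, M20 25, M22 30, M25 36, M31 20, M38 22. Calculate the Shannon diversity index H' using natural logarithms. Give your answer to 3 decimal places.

Total N = 22+24+25+30+36+20+22 = 179, so the proportions are 0.12291, 0.13408, 0.13966, 0.1676, 0.20112, 0.11173, 0.12291 (working shown to 5 dp, full precision carried).
Each pᵢ ln pᵢ term: 0.12291×(-2.09634)=-0.25765, 0.13408×(-2.00933)=-0.26941, 0.13966×(-1.96851)=-0.27493, 0.1676×(-1.78619)=-0.29936, 0.20112×(-1.60387)=-0.32257, 0.11173×(-2.19165)=-0.24488, 0.12291×(-2.09634)=-0.25765.
Sum = -1.92645, so H' = 1.926.

1.926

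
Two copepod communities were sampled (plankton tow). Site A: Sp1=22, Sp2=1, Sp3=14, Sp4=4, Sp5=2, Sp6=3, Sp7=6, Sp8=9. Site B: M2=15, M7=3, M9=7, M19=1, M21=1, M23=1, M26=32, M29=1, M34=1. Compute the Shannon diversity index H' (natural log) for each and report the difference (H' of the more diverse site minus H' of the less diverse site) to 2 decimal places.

Site A: N=61, proportions 0.3607, 0.0164, 0.2295, 0.0656, 0.0328, 0.0492, 0.0984, 0.1475, giving H' = 1.7223 (working shown to 4 dp, full precision carried).
Site B: N=62, proportions 0.2419, 0.0484, 0.1129, 0.0161, 0.0161, 0.0161, 0.5161, 0.0161, 0.0161, giving H' = 1.4103.
Difference = |1.7223 − 1.4103| = 0.3120, i.e. 0.31 to 2 decimal places.

0.31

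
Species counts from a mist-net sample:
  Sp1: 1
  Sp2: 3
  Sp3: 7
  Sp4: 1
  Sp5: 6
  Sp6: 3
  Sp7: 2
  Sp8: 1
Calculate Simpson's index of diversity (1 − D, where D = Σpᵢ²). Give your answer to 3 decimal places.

0.809

Total N = 1+3+7+1+6+3+2+1 = 24, so the proportions are 0.04167, 0.125, 0.29167, 0.04167, 0.25, 0.125, 0.08333, 0.04167 (working shown to 5 dp, full precision carried).
D = 0.04167² + 0.125² + 0.29167² + 0.04167² + 0.25² + 0.125² + 0.08333² + 0.04167² = 0.00174 + 0.01562 + 0.08507 + 0.00174 + 0.06250 + 0.01562 + 0.00694 + 0.00174 = 0.19097.
So 1 − D = 0.80903, i.e. 0.809 to 3 decimal places.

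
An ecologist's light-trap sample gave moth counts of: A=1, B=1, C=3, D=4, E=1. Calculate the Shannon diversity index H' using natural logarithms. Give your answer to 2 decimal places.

Total N = 1+1+3+4+1 = 10, so the proportions are 0.1, 0.1, 0.3, 0.4, 0.1 (working shown to 4 dp, full precision carried).
Each pᵢ ln pᵢ term: 0.1×(-2.3026)=-0.2303, 0.1×(-2.3026)=-0.2303, 0.3×(-1.2040)=-0.3612, 0.4×(-0.9163)=-0.3665, 0.1×(-2.3026)=-0.2303.
Sum = -1.4185, so H' = 1.42.

1.42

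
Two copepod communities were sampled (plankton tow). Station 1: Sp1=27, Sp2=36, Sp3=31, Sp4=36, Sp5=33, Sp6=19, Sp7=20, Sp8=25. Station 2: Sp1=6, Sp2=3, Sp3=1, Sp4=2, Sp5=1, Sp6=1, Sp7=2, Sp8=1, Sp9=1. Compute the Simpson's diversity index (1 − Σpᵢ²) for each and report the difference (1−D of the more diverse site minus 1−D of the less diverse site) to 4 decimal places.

Station 1: N=227, proportions 0.118943, 0.15859, 0.136564, 0.15859, 0.145374, 0.0837, 0.088106, 0.110132, giving 1−D = 0.868870 (working shown to 6 dp, full precision carried).
Station 2: N=18, proportions 0.333333, 0.166667, 0.055556, 0.111111, 0.055556, 0.055556, 0.111111, 0.055556, 0.055556, giving 1−D = 0.820988.
Difference = |0.868870 − 0.820988| = 0.047882, i.e. 0.0479 to 4 decimal places.

0.0479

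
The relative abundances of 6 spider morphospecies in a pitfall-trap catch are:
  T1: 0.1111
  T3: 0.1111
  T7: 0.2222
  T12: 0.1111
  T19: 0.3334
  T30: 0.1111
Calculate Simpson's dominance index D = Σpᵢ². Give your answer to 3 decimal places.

D = 0.1111² + 0.1111² + 0.2222² + 0.1111² + 0.3334² + 0.1111² = 0.01234 + 0.01234 + 0.04937 + 0.01234 + 0.11116 + 0.01234 = 0.20990 (working shown to 5 dp, full precision carried).
To 3 decimal places, D = 0.210.

0.210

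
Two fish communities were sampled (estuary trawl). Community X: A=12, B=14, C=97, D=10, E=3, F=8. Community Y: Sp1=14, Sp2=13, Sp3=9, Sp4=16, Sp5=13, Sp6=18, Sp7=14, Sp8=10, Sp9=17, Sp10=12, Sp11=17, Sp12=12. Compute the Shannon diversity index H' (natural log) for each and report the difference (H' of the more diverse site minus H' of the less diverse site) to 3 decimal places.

Community X: N=144, proportions 0.0833333, 0.0972222, 0.6736111, 0.0694444, 0.0208333, 0.0555556, giving H' = 1.1262726 (working shown to 7 dp, full precision carried).
Community Y: N=165, proportions 0.0848485, 0.0787879, 0.0545455, 0.0969697, 0.0787879, 0.1090909, 0.0848485, 0.0606061, 0.1030303, 0.0727273, 0.1030303, 0.0727273, giving H' = 2.4651074.
Difference = |1.1262726 − 2.4651074| = 1.3388348, i.e. 1.339 to 3 decimal places.

1.339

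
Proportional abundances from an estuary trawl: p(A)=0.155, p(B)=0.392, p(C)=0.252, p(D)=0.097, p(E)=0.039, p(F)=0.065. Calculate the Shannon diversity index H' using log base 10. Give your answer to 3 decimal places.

Each pᵢ log₁₀ pᵢ term (working shown to 5 dp, full precision carried): 0.155×(-0.80967)=-0.12550, 0.392×(-0.40671)=-0.15943, 0.252×(-0.59860)=-0.15085, 0.097×(-1.01323)=-0.09828, 0.039×(-1.40894)=-0.05495, 0.065×(-1.18709)=-0.07716.
Sum = -0.66617, so H' = 0.666.

0.666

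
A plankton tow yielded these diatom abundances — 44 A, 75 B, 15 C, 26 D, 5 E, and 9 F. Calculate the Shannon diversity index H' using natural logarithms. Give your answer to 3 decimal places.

Total N = 44+75+15+26+5+9 = 174, so the proportions are 0.25287, 0.43103, 0.08621, 0.14943, 0.02874, 0.05172 (working shown to 5 dp, full precision carried).
Each pᵢ ln pᵢ term: 0.25287×(-1.37487)=-0.34767, 0.43103×(-0.84157)=-0.36274, 0.08621×(-2.45101)=-0.21129, 0.14943×(-1.90096)=-0.28405, 0.02874×(-3.54962)=-0.10200, 0.05172×(-2.96183)=-0.15320.
Sum = -1.46096, so H' = 1.461.

1.461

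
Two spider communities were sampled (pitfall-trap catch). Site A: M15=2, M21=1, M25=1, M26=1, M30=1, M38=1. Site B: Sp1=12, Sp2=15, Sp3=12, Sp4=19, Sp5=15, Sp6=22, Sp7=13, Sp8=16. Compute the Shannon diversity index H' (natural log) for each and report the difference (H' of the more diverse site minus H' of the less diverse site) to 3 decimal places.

0.310

Site A: N=7, proportions 0.285714, 0.142857, 0.142857, 0.142857, 0.142857, 0.142857, giving H' = 1.747868 (working shown to 6 dp, full precision carried).
Site B: N=124, proportions 0.096774, 0.120968, 0.096774, 0.153226, 0.120968, 0.177419, 0.104839, 0.129032, giving H' = 2.057924.
Difference = |1.747868 − 2.057924| = 0.310056, i.e. 0.310 to 3 decimal places.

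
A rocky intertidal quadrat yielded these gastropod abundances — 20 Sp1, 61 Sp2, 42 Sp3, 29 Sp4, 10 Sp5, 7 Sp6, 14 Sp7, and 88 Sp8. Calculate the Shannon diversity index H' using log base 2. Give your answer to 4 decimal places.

Total N = 20+61+42+29+10+7+14+88 = 271, so the proportions are 0.073801, 0.225092, 0.154982, 0.107011, 0.0369, 0.02583, 0.051661, 0.324723 (working shown to 6 dp, full precision carried).
Each pᵢ log₂ pᵢ term: 0.073801×(-3.760221)=-0.277507, 0.225092×(-2.151412)=-0.484266, 0.154982×(-2.689832)=-0.416874, 0.107011×(-3.224168)=-0.345022, 0.0369×(-4.760221)=-0.175654, 0.02583×(-5.274794)=-0.136249, 0.051661×(-4.274794)=-0.220838, 0.324723×(-1.622717)=-0.526934.
Sum = -2.583344, so H' = 2.5833.

2.5833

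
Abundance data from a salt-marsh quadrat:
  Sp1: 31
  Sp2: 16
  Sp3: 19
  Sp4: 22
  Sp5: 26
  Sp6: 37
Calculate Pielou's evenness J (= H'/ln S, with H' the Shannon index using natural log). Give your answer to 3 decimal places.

Total N = 31+16+19+22+26+37 = 151, so the proportions are 0.2053, 0.10596, 0.12583, 0.1457, 0.17219, 0.24503 (working shown to 5 dp, full precision carried).
H' = −Σ pᵢ ln pᵢ = −((-0.32505) + (-0.23785) + (-0.26082) + (-0.28064) + (-0.30291) + (-0.34461)) = 1.75187.
With S = 6 species, ln S = 1.79176, so J = 1.75187/1.79176 = 0.97774, i.e. 0.978 to 3 decimal places.

0.978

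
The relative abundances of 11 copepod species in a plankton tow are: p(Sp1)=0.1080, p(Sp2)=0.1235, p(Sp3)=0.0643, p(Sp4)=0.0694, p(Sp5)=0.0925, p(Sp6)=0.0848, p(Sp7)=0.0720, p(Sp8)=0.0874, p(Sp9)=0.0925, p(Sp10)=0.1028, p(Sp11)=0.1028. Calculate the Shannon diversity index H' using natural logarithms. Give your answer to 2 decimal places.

2.38

Each pᵢ ln pᵢ term (working shown to 4 dp, full precision carried): 0.108×(-2.2256)=-0.2404, 0.1235×(-2.0915)=-0.2583, 0.0643×(-2.7442)=-0.1765, 0.0694×(-2.6679)=-0.1852, 0.0925×(-2.3805)=-0.2202, 0.0848×(-2.4675)=-0.2092, 0.072×(-2.6311)=-0.1894, 0.0874×(-2.4373)=-0.2130, 0.0925×(-2.3805)=-0.2202, 0.1028×(-2.2750)=-0.2339, 0.1028×(-2.2750)=-0.2339.
Sum = -2.3801, so H' = 2.38.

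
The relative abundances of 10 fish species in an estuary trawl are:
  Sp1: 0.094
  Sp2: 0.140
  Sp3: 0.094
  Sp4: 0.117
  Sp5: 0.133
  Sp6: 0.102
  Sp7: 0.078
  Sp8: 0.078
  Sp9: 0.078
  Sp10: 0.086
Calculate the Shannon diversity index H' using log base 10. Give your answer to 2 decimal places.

0.99

Each pᵢ log₁₀ pᵢ term (working shown to 4 dp, full precision carried): 0.094×(-1.0269)=-0.0965, 0.14×(-0.8539)=-0.1195, 0.094×(-1.0269)=-0.0965, 0.117×(-0.9318)=-0.1090, 0.133×(-0.8761)=-0.1165, 0.102×(-0.9914)=-0.1011, 0.078×(-1.1079)=-0.0864, 0.078×(-1.1079)=-0.0864, 0.078×(-1.1079)=-0.0864, 0.086×(-1.0655)=-0.0916.
Sum = -0.9901, so H' = 0.99.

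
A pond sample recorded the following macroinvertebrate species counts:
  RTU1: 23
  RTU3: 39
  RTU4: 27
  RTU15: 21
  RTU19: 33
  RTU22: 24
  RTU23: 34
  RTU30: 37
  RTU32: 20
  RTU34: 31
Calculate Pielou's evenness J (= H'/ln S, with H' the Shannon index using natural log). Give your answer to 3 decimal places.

Total N = 23+39+27+21+33+24+34+37+20+31 = 289, so the proportions are 0.07958, 0.13495, 0.09343, 0.07266, 0.11419, 0.08304, 0.11765, 0.12803, 0.0692, 0.10727 (working shown to 5 dp, full precision carried).
H' = −Σ pᵢ ln pᵢ = −((-0.20142) + (-0.27028) + (-0.22147) + (-0.19052) + (-0.24778) + (-0.20665) + (-0.25177) + (-0.26316) + (-0.18482) + (-0.23947)) = 2.27735.
With S = 10 species, ln S = 2.30259, so J = 2.27735/2.30259 = 0.98904, i.e. 0.989 to 3 decimal places.

0.989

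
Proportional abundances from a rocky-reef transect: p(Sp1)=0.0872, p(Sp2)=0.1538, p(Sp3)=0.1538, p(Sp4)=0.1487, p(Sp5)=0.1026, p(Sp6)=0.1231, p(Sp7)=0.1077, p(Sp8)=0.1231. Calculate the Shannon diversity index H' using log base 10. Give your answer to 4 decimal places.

Each pᵢ log₁₀ pᵢ term (working shown to 6 dp, full precision carried): 0.0872×(-1.059484)=-0.092387, 0.1538×(-0.813044)=-0.125046, 0.1538×(-0.813044)=-0.125046, 0.1487×(-0.827689)=-0.123077, 0.1026×(-0.988853)=-0.101456, 0.1231×(-0.909742)=-0.111989, 0.1077×(-0.967784)=-0.104230, 0.1231×(-0.909742)=-0.111989.
Sum = -0.895222, so H' = 0.8952.

0.8952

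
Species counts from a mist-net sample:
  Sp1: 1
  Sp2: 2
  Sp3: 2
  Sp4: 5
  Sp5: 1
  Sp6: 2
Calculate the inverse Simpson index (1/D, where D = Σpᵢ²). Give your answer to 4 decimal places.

4.3333

Total N = 1+2+2+5+1+2 = 13, so the proportions are 0.07692308, 0.15384615, 0.15384615, 0.38461538, 0.07692308, 0.15384615 (working shown to 8 dp, full precision carried).
D = 0.07692308² + 0.15384615² + 0.15384615² + 0.38461538² + 0.07692308² + 0.15384615² = 0.00591716 + 0.02366864 + 0.02366864 + 0.14792899 + 0.00591716 + 0.02366864 = 0.23076923.
So 1/D = 4.333333, i.e. 4.3333 to 4 decimal places.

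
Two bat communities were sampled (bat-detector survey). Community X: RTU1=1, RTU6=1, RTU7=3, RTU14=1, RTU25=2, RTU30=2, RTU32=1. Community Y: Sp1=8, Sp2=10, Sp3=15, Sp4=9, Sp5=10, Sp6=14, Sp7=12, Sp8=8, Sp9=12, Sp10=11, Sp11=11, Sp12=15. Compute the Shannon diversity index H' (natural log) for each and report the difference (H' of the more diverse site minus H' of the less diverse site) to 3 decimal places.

Community X: N=11, proportions 0.09091, 0.09091, 0.27273, 0.09091, 0.18182, 0.18182, 0.09091, giving H' = 1.84622 (working shown to 5 dp, full precision carried).
Community Y: N=135, proportions 0.05926, 0.07407, 0.11111, 0.06667, 0.07407, 0.1037, 0.08889, 0.05926, 0.08889, 0.08148, 0.08148, 0.11111, giving H' = 2.46322.
Difference = |1.84622 − 2.46322| = 0.61700, i.e. 0.617 to 3 decimal places.

0.617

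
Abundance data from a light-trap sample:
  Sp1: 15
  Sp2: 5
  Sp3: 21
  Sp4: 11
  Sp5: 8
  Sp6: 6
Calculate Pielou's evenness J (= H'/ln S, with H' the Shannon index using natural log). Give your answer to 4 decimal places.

Total N = 15+5+21+11+8+6 = 66, so the proportions are 0.227273, 0.075758, 0.318182, 0.166667, 0.121212, 0.090909 (working shown to 6 dp, full precision carried).
H' = −Σ pᵢ ln pᵢ = −((-0.336728) + (-0.195471) + (-0.364360) + (-0.298627) + (-0.255783) + (-0.217990)) = 1.668960.
With S = 6 species, ln S = 1.791759, so J = 1.668960/1.791759 = 0.931464, i.e. 0.9315 to 4 decimal places.

0.9315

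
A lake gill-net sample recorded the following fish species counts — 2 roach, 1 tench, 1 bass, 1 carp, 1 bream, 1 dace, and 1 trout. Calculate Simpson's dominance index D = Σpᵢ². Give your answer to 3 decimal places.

Total N = 2+1+1+1+1+1+1 = 8, so the proportions are 0.25, 0.125, 0.125, 0.125, 0.125, 0.125, 0.125 (working shown to 5 dp, full precision carried).
D = 0.25² + 0.125² + 0.125² + 0.125² + 0.125² + 0.125² + 0.125² = 0.06250 + 0.01562 + 0.01562 + 0.01562 + 0.01562 + 0.01562 + 0.01562 = 0.15625.
To 3 decimal places, D = 0.156.

0.156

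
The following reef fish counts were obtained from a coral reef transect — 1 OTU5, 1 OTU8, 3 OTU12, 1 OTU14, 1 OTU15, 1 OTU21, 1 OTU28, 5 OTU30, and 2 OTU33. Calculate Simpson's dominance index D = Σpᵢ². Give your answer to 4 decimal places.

Total N = 1+1+3+1+1+1+1+5+2 = 16, so the proportions are 0.0625, 0.0625, 0.1875, 0.0625, 0.0625, 0.0625, 0.0625, 0.3125, 0.125 (working shown to 6 dp, full precision carried).
D = 0.0625² + 0.0625² + 0.1875² + 0.0625² + 0.0625² + 0.0625² + 0.0625² + 0.3125² + 0.125² = 0.003906 + 0.003906 + 0.035156 + 0.003906 + 0.003906 + 0.003906 + 0.003906 + 0.097656 + 0.015625 = 0.171875.
To 4 decimal places, D = 0.1719.

0.1719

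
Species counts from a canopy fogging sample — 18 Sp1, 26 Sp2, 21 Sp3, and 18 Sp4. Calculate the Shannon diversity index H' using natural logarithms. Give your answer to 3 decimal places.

Total N = 18+26+21+18 = 83, so the proportions are 0.21687, 0.31325, 0.25301, 0.21687 (working shown to 5 dp, full precision carried).
Each pᵢ ln pᵢ term: 0.21687×(-1.52847)=-0.33148, 0.31325×(-1.16074)=-0.36361, 0.25301×(-1.37432)=-0.34772, 0.21687×(-1.52847)=-0.33148.
Sum = -1.37428, so H' = 1.374.

1.374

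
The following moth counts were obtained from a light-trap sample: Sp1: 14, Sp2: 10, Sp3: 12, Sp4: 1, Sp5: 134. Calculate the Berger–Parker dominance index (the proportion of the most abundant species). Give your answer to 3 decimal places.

0.784

Total N = 14+10+12+1+134 = 171, so the proportions are 0.08187, 0.05848, 0.07018, 0.00585, 0.78363 (working shown to 5 dp, full precision carried).
The largest proportion is 0.78363, i.e. d = 0.784 to 3 decimal places.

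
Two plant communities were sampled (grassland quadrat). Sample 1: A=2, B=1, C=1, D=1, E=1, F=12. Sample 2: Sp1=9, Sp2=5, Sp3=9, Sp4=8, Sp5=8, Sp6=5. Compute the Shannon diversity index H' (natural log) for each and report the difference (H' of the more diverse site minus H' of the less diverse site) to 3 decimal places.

0.607

Sample 1: N=18, proportions 0.11111, 0.05556, 0.05556, 0.05556, 0.05556, 0.66667, giving H' = 1.15675 (working shown to 5 dp, full precision carried).
Sample 2: N=44, proportions 0.20455, 0.11364, 0.20455, 0.18182, 0.18182, 0.11364, giving H' = 1.76338.
Difference = |1.15675 − 1.76338| = 0.60663, i.e. 0.607 to 3 decimal places.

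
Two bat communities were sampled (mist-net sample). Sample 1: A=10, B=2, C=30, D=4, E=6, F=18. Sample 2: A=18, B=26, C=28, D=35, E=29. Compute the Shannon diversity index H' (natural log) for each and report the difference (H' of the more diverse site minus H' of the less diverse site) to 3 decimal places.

0.122

Sample 1: N=70, proportions 0.14286, 0.02857, 0.42857, 0.05714, 0.08571, 0.25714, giving H' = 1.46606 (working shown to 5 dp, full precision carried).
Sample 2: N=136, proportions 0.13235, 0.19118, 0.20588, 0.25735, 0.21324, giving H' = 1.58819.
Difference = |1.46606 − 1.58819| = 0.12213, i.e. 0.122 to 3 decimal places.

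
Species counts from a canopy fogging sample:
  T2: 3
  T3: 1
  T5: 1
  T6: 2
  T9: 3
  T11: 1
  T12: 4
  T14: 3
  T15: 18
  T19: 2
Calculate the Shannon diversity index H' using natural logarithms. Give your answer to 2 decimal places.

1.79

Total N = 3+1+1+2+3+1+4+3+18+2 = 38, so the proportions are 0.0789, 0.0263, 0.0263, 0.0526, 0.0789, 0.0263, 0.1053, 0.0789, 0.4737, 0.0526 (working shown to 4 dp, full precision carried).
Each pᵢ ln pᵢ term: 0.0789×(-2.5390)=-0.2004, 0.0263×(-3.6376)=-0.0957, 0.0263×(-3.6376)=-0.0957, 0.0526×(-2.9444)=-0.1550, 0.0789×(-2.5390)=-0.2004, 0.0263×(-3.6376)=-0.0957, 0.1053×(-2.2513)=-0.2370, 0.0789×(-2.5390)=-0.2004, 0.4737×(-0.7472)=-0.3539, 0.0526×(-2.9444)=-0.1550.
Sum = -1.7894, so H' = 1.79.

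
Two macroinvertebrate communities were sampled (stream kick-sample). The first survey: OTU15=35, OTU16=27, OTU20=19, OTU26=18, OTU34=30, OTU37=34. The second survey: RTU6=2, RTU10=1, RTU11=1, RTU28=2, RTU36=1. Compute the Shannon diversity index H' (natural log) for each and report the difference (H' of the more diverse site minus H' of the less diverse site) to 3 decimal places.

0.211

The first survey: N=163, proportions 0.21472, 0.16564, 0.11656, 0.11043, 0.18405, 0.20859, giving H' = 1.76045 (working shown to 5 dp, full precision carried).
The second survey: N=7, proportions 0.28571, 0.14286, 0.14286, 0.28571, 0.14286, giving H' = 1.54983.
Difference = |1.76045 − 1.54983| = 0.21062, i.e. 0.211 to 3 decimal places.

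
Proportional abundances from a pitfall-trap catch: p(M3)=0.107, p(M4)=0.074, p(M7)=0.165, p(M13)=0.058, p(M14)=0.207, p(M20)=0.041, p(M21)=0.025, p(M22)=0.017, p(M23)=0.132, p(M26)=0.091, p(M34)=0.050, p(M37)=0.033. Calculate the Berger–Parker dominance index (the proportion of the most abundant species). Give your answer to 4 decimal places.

The largest proportion is 0.207, i.e. d = 0.2070 to 4 decimal places.

0.2070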